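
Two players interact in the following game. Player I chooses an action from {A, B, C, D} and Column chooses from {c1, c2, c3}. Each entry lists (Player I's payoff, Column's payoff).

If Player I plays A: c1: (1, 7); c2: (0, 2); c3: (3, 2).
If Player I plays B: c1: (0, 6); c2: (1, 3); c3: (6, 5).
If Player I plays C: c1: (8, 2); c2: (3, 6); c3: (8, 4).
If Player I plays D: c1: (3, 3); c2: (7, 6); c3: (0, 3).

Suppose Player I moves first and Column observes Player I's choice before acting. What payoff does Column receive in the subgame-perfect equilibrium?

6

Solve by backward induction (Player I leads).
- A: BR = c1, leader payoff 1.
- B: BR = c1, leader payoff 0.
- C: BR = c2, leader payoff 3.
- D: BR = c2, leader payoff 7.
Maximizing over 1, 0, 3, 7, Player I chooses D. Subgame-perfect outcome: (D, c2) with payoffs (7, 6).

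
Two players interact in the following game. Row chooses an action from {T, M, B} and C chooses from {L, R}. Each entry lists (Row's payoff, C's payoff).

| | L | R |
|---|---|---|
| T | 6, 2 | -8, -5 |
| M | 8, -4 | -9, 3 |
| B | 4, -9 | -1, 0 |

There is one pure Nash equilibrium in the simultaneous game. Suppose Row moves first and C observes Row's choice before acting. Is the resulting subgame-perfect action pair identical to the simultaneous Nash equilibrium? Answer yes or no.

no

Backward induction with Row moving first.
- T → C plays L (best of 2, -5); Row gets 6.
- M → C plays R (best of -4, 3); Row gets -9.
- B → C plays R (best of -9, 0); Row gets -1.
Among 6, -9, -1, the best is 6 at T. Subgame-perfect outcome: (T, L) with payoffs (6, 2).
For the simultaneous game, intersect best replies.
Row's best replies: L→M; R→B.
C's best replies: T→L; M→R; B→R.
The unique mutual best reply is (B, R), giving (-1, 0).
Sequential outcome (T, L) differs from the Nash profile (B, R).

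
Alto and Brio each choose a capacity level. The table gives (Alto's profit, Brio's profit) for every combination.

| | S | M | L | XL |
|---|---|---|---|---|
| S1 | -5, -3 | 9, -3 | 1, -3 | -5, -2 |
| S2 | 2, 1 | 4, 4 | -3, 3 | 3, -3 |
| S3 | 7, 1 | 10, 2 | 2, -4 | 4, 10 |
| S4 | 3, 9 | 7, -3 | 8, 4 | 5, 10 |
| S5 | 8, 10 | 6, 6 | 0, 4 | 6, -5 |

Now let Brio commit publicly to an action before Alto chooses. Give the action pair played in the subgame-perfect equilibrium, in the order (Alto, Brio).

(S5, S)

Backward induction with Brio moving first.
- S → Alto plays S5 (best of -5, 2, 7, 3, 8); Brio gets 10.
- M → Alto plays S3 (best of 9, 4, 10, 7, 6); Brio gets 2.
- L → Alto plays S4 (best of 1, -3, 2, 8, 0); Brio gets 4.
- XL → Alto plays S5 (best of -5, 3, 4, 5, 6); Brio gets -5.
Maximizing over 10, 2, 4, -5, Brio chooses S. Subgame-perfect outcome: (S5, S) with payoffs (8, 10).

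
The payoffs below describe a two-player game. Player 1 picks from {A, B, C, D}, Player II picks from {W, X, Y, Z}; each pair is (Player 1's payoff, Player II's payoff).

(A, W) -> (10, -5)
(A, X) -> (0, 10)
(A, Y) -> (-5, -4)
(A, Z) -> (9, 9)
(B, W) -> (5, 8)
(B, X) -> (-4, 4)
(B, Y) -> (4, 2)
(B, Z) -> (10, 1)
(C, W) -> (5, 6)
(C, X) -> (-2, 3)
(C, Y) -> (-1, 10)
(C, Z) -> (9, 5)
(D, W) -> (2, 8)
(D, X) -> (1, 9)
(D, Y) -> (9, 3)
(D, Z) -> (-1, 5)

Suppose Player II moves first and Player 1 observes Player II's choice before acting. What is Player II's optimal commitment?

X

Backward induction with Player II moving first.
- W → Player 1 plays A (best of 10, 5, 5, 2); Player II gets -5.
- X → Player 1 plays D (best of 0, -4, -2, 1); Player II gets 9.
- Y → Player 1 plays D (best of -5, 4, -1, 9); Player II gets 3.
- Z → Player 1 plays B (best of 9, 10, 9, -1); Player II gets 1.
Player II's induced payoffs are -5, 9, 3, 1, so Player II commits to X. Subgame-perfect outcome: (D, X) with payoffs (1, 9).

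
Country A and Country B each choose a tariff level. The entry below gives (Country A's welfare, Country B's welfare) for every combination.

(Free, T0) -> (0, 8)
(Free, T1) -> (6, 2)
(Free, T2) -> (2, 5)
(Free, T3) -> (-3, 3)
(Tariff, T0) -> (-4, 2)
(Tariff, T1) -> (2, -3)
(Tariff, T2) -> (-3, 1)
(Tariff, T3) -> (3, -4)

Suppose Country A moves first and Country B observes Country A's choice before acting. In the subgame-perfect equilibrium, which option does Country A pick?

Free

Country B best-responds to each possible Country A move:
- Free: Country B compares 8, 2, 5, 3 and picks T0; Country A would get 0.
- Tariff: Country B compares 2, -3, 1, -4 and picks T0; Country A would get -4.
Country A's induced payoffs are 0, -4, so Country A commits to Free. Subgame-perfect outcome: (Free, T0) with payoffs (0, 8).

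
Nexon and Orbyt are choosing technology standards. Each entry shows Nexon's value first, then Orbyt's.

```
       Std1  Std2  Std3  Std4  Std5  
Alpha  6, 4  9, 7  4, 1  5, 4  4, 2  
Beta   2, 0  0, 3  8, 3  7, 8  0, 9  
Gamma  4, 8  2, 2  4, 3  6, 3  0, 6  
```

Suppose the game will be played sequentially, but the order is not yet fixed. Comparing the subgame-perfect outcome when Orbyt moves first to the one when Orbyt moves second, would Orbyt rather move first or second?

first

If Nexon leads: Orbyt's best replies are Alpha→Std2, Beta→Std5, Gamma→Std1; Nexon's induced payoffs 9, 0, 4; outcome (Alpha, Std2), payoffs (9, 7).
If Orbyt leads: Nexon's best replies are Std1→Alpha, Std2→Alpha, Std3→Beta, Std4→Beta, Std5→Alpha; Orbyt's induced payoffs 4, 7, 3, 8, 2; outcome (Beta, Std4), payoffs (7, 8).
Orbyt gets 8 moving first and 7 moving second, so Orbyt prefers to move first.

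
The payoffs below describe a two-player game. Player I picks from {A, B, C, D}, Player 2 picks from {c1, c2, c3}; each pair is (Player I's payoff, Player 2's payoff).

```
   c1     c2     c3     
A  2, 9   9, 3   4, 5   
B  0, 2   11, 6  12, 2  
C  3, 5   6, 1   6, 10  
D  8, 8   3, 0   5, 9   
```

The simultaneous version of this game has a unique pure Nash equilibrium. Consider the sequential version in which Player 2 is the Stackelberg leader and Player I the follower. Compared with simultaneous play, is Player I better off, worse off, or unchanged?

worse off

Backward induction with Player 2 moving first.
- c1 → Player I plays D (best of 2, 0, 3, 8); Player 2 gets 8.
- c2 → Player I plays B (best of 9, 11, 6, 3); Player 2 gets 6.
- c3 → Player I plays B (best of 4, 12, 6, 5); Player 2 gets 2.
Among 8, 6, 2, the best is 8 at c1. Subgame-perfect outcome: (D, c1) with payoffs (8, 8).
For the simultaneous game, intersect best replies.
Player I's best replies: c1→D; c2→B; c3→B.
Player 2's best replies: A→c1; B→c2; C→c3; D→c3.
Only (B, c2) has each player best-responding; Nash payoffs (11, 6).
Player I earns 8 sequentially versus 11 at the Nash outcome: worse off.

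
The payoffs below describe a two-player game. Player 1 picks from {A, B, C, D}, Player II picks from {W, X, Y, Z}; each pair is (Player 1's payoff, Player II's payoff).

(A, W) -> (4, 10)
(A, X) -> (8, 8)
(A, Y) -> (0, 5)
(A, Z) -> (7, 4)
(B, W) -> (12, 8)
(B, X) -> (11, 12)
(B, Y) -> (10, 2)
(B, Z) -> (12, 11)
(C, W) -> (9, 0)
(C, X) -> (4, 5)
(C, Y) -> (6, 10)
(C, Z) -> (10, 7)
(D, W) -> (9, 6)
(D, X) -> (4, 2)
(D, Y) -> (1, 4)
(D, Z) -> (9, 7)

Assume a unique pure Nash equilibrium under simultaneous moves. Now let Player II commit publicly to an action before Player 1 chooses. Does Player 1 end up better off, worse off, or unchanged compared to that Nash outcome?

unchanged

Backward induction with Player II moving first.
- W: BR = B, leader payoff 8.
- X: BR = B, leader payoff 12.
- Y: BR = B, leader payoff 2.
- Z: BR = B, leader payoff 11.
Maximizing over 8, 12, 2, 11, Player II chooses X. Subgame-perfect outcome: (B, X) with payoffs (11, 12).
Under simultaneous play:
Player 1's best replies: W→B; X→B; Y→B; Z→B.
Player II's best replies: A→W; B→X; C→Y; D→Z.
The unique mutual best reply is (B, X), giving (11, 12).
Player 1 earns 11 sequentially versus 11 at the Nash outcome: unchanged.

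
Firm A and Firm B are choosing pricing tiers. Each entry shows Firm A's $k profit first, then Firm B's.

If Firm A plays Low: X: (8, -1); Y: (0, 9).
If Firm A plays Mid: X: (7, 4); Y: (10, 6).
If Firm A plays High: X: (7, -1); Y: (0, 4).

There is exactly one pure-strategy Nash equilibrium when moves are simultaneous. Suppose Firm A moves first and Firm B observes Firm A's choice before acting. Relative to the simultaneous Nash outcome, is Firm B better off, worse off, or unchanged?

Solve by backward induction (Firm A leads).
- Low → Firm B plays Y (best of -1, 9); Firm A gets 0.
- Mid → Firm B plays Y (best of 4, 6); Firm A gets 10.
- High → Firm B plays Y (best of -1, 4); Firm A gets 0.
Firm A's induced payoffs are 0, 10, 0, so Firm A commits to Mid. Subgame-perfect outcome: (Mid, Y) with payoffs (10, 6).
Now find the simultaneous Nash equilibrium.
Firm A's best replies: X→Low; Y→Mid.
Firm B's best replies: Low→Y; Mid→Y; High→Y.
Only (Mid, Y) has each player best-responding; Nash payoffs (10, 6).
Firm B earns 6 sequentially versus 6 at the Nash outcome: unchanged.

unchanged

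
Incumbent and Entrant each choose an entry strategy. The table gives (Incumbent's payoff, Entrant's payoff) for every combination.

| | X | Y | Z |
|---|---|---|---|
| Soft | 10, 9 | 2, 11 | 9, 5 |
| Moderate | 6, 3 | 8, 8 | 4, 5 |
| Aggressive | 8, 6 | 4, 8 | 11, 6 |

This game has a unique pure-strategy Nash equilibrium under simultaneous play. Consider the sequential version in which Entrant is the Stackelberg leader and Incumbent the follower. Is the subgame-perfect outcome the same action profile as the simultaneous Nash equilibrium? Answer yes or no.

no

Incumbent best-responds to each possible Entrant move:
- X → Incumbent plays Soft (best of 10, 6, 8); Entrant gets 9.
- Y → Incumbent plays Moderate (best of 2, 8, 4); Entrant gets 8.
- Z → Incumbent plays Aggressive (best of 9, 4, 11); Entrant gets 6.
Maximizing over 9, 8, 6, Entrant chooses X. Subgame-perfect outcome: (Soft, X) with payoffs (10, 9).
For the simultaneous game, intersect best replies.
Incumbent's best replies: X→Soft; Y→Moderate; Z→Aggressive.
Entrant's best replies: Soft→Y; Moderate→Y; Aggressive→Y.
The unique mutual best reply is (Moderate, Y), giving (8, 8).
Sequential outcome (Soft, X) differs from the Nash profile (Moderate, Y).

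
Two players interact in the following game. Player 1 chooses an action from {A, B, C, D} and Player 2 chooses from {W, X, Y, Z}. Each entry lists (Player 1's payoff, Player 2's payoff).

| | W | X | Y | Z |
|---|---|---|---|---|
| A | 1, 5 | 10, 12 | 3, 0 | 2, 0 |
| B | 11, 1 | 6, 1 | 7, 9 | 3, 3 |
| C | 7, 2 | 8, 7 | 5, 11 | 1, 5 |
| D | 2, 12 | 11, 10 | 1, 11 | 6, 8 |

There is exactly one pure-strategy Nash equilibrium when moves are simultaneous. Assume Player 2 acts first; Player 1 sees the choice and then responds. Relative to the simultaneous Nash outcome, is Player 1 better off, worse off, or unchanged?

better off

Work backward from Player 1's decision.
- W → Player 1 plays B (best of 1, 11, 7, 2); Player 2 gets 1.
- X → Player 1 plays D (best of 10, 6, 8, 11); Player 2 gets 10.
- Y → Player 1 plays B (best of 3, 7, 5, 1); Player 2 gets 9.
- Z → Player 1 plays D (best of 2, 3, 1, 6); Player 2 gets 8.
Maximizing over 1, 10, 9, 8, Player 2 chooses X. Subgame-perfect outcome: (D, X) with payoffs (11, 10).
Under simultaneous play:
Player 1's best replies: W→B; X→D; Y→B; Z→D.
Player 2's best replies: A→X; B→Y; C→Y; D→W.
The unique mutual best reply is (B, Y), giving (7, 9).
Player 1 earns 11 sequentially versus 7 at the Nash outcome: better off.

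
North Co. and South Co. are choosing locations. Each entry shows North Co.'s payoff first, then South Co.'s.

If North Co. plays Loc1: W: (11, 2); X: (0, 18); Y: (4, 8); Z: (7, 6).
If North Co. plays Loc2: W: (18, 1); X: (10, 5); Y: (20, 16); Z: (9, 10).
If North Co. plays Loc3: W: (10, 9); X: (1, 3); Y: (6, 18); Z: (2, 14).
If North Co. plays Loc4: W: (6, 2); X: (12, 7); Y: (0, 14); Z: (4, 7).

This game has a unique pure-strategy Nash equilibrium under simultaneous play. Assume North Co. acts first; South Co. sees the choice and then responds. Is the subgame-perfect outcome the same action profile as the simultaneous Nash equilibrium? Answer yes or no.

yes

South Co. best-responds to each possible North Co. move:
- Loc1: BR = X, leader payoff 0.
- Loc2: BR = Y, leader payoff 20.
- Loc3: BR = Y, leader payoff 6.
- Loc4: BR = Y, leader payoff 0.
Among 0, 20, 6, 0, the best is 20 at Loc2. Subgame-perfect outcome: (Loc2, Y) with payoffs (20, 16).
For the simultaneous game, intersect best replies.
North Co.'s best replies: W→Loc2; X→Loc4; Y→Loc2; Z→Loc2.
South Co.'s best replies: Loc1→X; Loc2→Y; Loc3→Y; Loc4→Y.
The unique mutual best reply is (Loc2, Y), giving (20, 16).
Sequential outcome (Loc2, Y) coincides with the Nash profile (Loc2, Y).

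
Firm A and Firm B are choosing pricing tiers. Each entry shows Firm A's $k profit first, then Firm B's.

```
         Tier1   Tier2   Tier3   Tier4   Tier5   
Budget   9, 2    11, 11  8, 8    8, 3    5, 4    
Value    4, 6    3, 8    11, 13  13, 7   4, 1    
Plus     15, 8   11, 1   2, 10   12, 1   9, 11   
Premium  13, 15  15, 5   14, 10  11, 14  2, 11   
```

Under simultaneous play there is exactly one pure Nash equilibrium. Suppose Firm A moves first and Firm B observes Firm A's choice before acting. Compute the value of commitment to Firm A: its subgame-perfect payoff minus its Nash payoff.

4

Solve by backward induction (Firm A leads).
- Budget → Firm B plays Tier2 (best of 2, 11, 8, 3, 4); Firm A gets 11.
- Value → Firm B plays Tier3 (best of 6, 8, 13, 7, 1); Firm A gets 11.
- Plus → Firm B plays Tier5 (best of 8, 1, 10, 1, 11); Firm A gets 9.
- Premium → Firm B plays Tier1 (best of 15, 5, 10, 14, 11); Firm A gets 13.
Among 11, 11, 9, 13, the best is 13 at Premium. Subgame-perfect outcome: (Premium, Tier1) with payoffs (13, 15).
Now find the simultaneous Nash equilibrium.
Firm A's best replies: Tier1→Plus; Tier2→Premium; Tier3→Premium; Tier4→Value; Tier5→Plus.
Firm B's best replies: Budget→Tier2; Value→Tier3; Plus→Tier5; Premium→Tier1.
Only (Plus, Tier5) has each player best-responding; Nash payoffs (9, 11).
Firm A's commitment gain: 13 − 9 = 4.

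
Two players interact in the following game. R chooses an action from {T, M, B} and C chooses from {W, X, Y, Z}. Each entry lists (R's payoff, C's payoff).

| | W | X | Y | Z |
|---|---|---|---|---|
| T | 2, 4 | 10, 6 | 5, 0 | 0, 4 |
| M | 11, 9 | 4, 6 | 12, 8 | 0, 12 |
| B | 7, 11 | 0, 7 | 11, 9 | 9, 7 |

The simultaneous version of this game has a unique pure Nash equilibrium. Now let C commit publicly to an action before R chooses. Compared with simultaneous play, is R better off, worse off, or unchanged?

better off

Solve by backward induction (C leads).
- W: BR = M, leader payoff 9.
- X: BR = T, leader payoff 6.
- Y: BR = M, leader payoff 8.
- Z: BR = B, leader payoff 7.
Among 9, 6, 8, 7, the best is 9 at W. Subgame-perfect outcome: (M, W) with payoffs (11, 9).
For the simultaneous game, intersect best replies.
R's best replies: W→M; X→T; Y→M; Z→B.
C's best replies: T→X; M→Z; B→W.
Only (T, X) has each player best-responding; Nash payoffs (10, 6).
R earns 11 sequentially versus 10 at the Nash outcome: better off.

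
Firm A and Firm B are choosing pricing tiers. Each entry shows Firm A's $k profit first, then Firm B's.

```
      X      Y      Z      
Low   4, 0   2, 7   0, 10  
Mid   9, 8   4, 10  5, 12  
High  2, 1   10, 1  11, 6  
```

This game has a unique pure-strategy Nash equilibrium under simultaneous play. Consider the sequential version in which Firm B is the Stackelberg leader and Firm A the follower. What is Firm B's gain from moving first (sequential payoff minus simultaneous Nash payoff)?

2

Backward induction with Firm B moving first.
- X → Firm A plays Mid (best of 4, 9, 2); Firm B gets 8.
- Y → Firm A plays High (best of 2, 4, 10); Firm B gets 1.
- Z → Firm A plays High (best of 0, 5, 11); Firm B gets 6.
Firm B's induced payoffs are 8, 1, 6, so Firm B commits to X. Subgame-perfect outcome: (Mid, X) with payoffs (9, 8).
Now find the simultaneous Nash equilibrium.
Firm A's best replies: X→Mid; Y→High; Z→High.
Firm B's best replies: Low→Z; Mid→Z; High→Z.
Only (High, Z) has each player best-responding; Nash payoffs (11, 6).
Firm B's commitment gain: 8 − 6 = 2.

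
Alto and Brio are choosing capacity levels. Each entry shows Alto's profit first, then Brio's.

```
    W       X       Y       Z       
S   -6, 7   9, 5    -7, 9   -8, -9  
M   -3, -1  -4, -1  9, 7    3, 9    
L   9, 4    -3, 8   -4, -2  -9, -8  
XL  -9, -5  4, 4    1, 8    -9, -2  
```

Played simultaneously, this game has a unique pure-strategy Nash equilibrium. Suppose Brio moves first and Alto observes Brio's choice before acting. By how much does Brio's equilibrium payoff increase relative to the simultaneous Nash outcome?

0

Alto best-responds to each possible Brio move:
- W → Alto plays L (best of -6, -3, 9, -9); Brio gets 4.
- X → Alto plays S (best of 9, -4, -3, 4); Brio gets 5.
- Y → Alto plays M (best of -7, 9, -4, 1); Brio gets 7.
- Z → Alto plays M (best of -8, 3, -9, -9); Brio gets 9.
Maximizing over 4, 5, 7, 9, Brio chooses Z. Subgame-perfect outcome: (M, Z) with payoffs (3, 9).
Under simultaneous play:
Alto's best replies: W→L; X→S; Y→M; Z→M.
Brio's best replies: S→Y; M→Z; L→X; XL→Y.
Only (M, Z) has each player best-responding; Nash payoffs (3, 9).
Brio's commitment gain: 9 − 9 = 0.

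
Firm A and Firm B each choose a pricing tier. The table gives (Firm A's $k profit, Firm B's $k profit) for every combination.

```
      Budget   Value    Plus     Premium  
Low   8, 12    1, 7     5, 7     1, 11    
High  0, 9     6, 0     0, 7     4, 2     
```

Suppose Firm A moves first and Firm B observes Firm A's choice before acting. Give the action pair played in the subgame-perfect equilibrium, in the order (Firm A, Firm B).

(Low, Budget)

Solve by backward induction (Firm A leads).
- Low → Firm B plays Budget (best of 12, 7, 7, 11); Firm A gets 8.
- High → Firm B plays Budget (best of 9, 0, 7, 2); Firm A gets 0.
Maximizing over 8, 0, Firm A chooses Low. Subgame-perfect outcome: (Low, Budget) with payoffs (8, 12).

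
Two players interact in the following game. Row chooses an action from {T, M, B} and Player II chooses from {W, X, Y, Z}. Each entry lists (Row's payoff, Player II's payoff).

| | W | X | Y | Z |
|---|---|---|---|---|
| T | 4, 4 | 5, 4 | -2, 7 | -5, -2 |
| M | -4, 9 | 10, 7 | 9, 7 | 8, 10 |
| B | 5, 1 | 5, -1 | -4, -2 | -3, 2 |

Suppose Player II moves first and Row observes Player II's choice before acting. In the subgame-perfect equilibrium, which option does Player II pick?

Z

Backward induction with Player II moving first.
- W → Row plays B (best of 4, -4, 5); Player II gets 1.
- X → Row plays M (best of 5, 10, 5); Player II gets 7.
- Y → Row plays M (best of -2, 9, -4); Player II gets 7.
- Z → Row plays M (best of -5, 8, -3); Player II gets 10.
Among 1, 7, 7, 10, the best is 10 at Z. Subgame-perfect outcome: (M, Z) with payoffs (8, 10).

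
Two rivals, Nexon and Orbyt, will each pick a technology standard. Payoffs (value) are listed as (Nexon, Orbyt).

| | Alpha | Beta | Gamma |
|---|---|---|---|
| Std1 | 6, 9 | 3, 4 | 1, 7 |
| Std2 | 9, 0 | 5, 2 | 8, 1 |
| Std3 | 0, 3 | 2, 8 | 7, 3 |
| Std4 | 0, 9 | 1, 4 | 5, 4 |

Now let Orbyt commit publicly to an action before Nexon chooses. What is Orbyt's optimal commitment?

Beta

Work backward from Nexon's decision.
- Alpha: Nexon compares 6, 9, 0, 0 and picks Std2; Orbyt would get 0.
- Beta: Nexon compares 3, 5, 2, 1 and picks Std2; Orbyt would get 2.
- Gamma: Nexon compares 1, 8, 7, 5 and picks Std2; Orbyt would get 1.
Maximizing over 0, 2, 1, Orbyt chooses Beta. Subgame-perfect outcome: (Std2, Beta) with payoffs (5, 2).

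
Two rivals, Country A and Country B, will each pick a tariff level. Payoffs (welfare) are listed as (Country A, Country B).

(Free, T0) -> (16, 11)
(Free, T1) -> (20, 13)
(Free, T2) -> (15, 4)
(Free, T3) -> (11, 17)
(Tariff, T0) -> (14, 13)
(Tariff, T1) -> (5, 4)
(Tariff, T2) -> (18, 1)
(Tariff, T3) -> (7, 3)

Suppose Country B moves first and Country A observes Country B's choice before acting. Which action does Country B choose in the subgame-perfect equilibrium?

T3

Backward induction with Country B moving first.
- T0: BR = Free, leader payoff 11.
- T1: BR = Free, leader payoff 13.
- T2: BR = Tariff, leader payoff 1.
- T3: BR = Free, leader payoff 17.
Among 11, 13, 1, 17, the best is 17 at T3. Subgame-perfect outcome: (Free, T3) with payoffs (11, 17).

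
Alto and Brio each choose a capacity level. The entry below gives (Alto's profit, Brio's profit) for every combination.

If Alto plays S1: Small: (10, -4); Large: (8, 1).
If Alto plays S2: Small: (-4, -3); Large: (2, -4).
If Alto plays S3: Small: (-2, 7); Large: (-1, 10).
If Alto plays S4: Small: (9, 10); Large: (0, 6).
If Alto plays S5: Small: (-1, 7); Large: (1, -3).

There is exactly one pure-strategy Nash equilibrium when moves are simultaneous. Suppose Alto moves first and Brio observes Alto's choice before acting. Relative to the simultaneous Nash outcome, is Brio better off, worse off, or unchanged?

Solve by backward induction (Alto leads).
- S1: Brio compares -4, 1 and picks Large; Alto would get 8.
- S2: Brio compares -3, -4 and picks Small; Alto would get -4.
- S3: Brio compares 7, 10 and picks Large; Alto would get -1.
- S4: Brio compares 10, 6 and picks Small; Alto would get 9.
- S5: Brio compares 7, -3 and picks Small; Alto would get -1.
Alto's induced payoffs are 8, -4, -1, 9, -1, so Alto commits to S4. Subgame-perfect outcome: (S4, Small) with payoffs (9, 10).
For the simultaneous game, intersect best replies.
Alto's best replies: Small→S1; Large→S1.
Brio's best replies: S1→Large; S2→Small; S3→Large; S4→Small; S5→Small.
The unique mutual best reply is (S1, Large), giving (8, 1).
Brio earns 10 sequentially versus 1 at the Nash outcome: better off.

better off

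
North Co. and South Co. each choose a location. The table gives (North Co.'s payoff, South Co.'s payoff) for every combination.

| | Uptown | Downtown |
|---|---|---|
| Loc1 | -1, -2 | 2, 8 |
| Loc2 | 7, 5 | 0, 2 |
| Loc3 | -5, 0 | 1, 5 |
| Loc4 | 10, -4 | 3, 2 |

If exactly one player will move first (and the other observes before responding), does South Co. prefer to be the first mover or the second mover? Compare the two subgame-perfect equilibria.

second

If North Co. leads: South Co.'s best replies are Loc1→Downtown, Loc2→Uptown, Loc3→Downtown, Loc4→Downtown; North Co.'s induced payoffs 2, 7, 1, 3; outcome (Loc2, Uptown), payoffs (7, 5).
If South Co. leads: North Co.'s best replies are Uptown→Loc4, Downtown→Loc4; South Co.'s induced payoffs -4, 2; outcome (Loc4, Downtown), payoffs (3, 2).
South Co. gets 2 moving first and 5 moving second, so South Co. prefers to move second.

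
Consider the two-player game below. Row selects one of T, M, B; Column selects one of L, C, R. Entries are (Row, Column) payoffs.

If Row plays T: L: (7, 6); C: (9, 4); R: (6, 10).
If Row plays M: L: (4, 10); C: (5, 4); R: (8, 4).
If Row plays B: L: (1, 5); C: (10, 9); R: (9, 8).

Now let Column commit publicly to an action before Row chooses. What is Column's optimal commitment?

Backward induction with Column moving first.
- L: BR = T, leader payoff 6.
- C: BR = B, leader payoff 9.
- R: BR = B, leader payoff 8.
Column's induced payoffs are 6, 9, 8, so Column commits to C. Subgame-perfect outcome: (B, C) with payoffs (10, 9).

C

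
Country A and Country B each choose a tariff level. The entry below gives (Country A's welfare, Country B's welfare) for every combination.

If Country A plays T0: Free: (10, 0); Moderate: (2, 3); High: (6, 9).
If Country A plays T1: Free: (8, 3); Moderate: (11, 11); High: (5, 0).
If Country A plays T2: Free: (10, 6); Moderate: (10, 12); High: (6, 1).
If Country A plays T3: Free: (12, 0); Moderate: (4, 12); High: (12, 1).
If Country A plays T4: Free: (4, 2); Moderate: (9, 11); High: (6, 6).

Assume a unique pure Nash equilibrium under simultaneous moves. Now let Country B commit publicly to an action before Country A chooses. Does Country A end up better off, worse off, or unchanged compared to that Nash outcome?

unchanged

Country A best-responds to each possible Country B move:
- Free → Country A plays T3 (best of 10, 8, 10, 12, 4); Country B gets 0.
- Moderate → Country A plays T1 (best of 2, 11, 10, 4, 9); Country B gets 11.
- High → Country A plays T3 (best of 6, 5, 6, 12, 6); Country B gets 1.
Among 0, 11, 1, the best is 11 at Moderate. Subgame-perfect outcome: (T1, Moderate) with payoffs (11, 11).
For the simultaneous game, intersect best replies.
Country A's best replies: Free→T3; Moderate→T1; High→T3.
Country B's best replies: T0→High; T1→Moderate; T2→Moderate; T3→Moderate; T4→Moderate.
Only (T1, Moderate) has each player best-responding; Nash payoffs (11, 11).
Country A earns 11 sequentially versus 11 at the Nash outcome: unchanged.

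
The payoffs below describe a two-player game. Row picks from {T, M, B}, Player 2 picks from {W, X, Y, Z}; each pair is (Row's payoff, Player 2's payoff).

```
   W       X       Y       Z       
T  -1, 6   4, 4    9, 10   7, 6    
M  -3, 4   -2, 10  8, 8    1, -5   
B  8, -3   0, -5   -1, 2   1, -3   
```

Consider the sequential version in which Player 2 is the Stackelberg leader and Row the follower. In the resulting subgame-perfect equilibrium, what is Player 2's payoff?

Backward induction with Player 2 moving first.
- W: Row compares -1, -3, 8 and picks B; Player 2 would get -3.
- X: Row compares 4, -2, 0 and picks T; Player 2 would get 4.
- Y: Row compares 9, 8, -1 and picks T; Player 2 would get 10.
- Z: Row compares 7, 1, 1 and picks T; Player 2 would get 6.
Maximizing over -3, 4, 10, 6, Player 2 chooses Y. Subgame-perfect outcome: (T, Y) with payoffs (9, 10).

10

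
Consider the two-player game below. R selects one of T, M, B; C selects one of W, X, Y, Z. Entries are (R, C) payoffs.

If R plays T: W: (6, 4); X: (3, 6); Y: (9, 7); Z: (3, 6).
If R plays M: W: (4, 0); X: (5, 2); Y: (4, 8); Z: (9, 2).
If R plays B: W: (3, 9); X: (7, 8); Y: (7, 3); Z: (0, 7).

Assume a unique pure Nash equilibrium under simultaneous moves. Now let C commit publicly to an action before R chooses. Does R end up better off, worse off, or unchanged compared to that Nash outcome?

R best-responds to each possible C move:
- W: R compares 6, 4, 3 and picks T; C would get 4.
- X: R compares 3, 5, 7 and picks B; C would get 8.
- Y: R compares 9, 4, 7 and picks T; C would get 7.
- Z: R compares 3, 9, 0 and picks M; C would get 2.
Maximizing over 4, 8, 7, 2, C chooses X. Subgame-perfect outcome: (B, X) with payoffs (7, 8).
Under simultaneous play:
R's best replies: W→T; X→B; Y→T; Z→M.
C's best replies: T→Y; M→Y; B→W.
Only (T, Y) has each player best-responding; Nash payoffs (9, 7).
R earns 7 sequentially versus 9 at the Nash outcome: worse off.

worse off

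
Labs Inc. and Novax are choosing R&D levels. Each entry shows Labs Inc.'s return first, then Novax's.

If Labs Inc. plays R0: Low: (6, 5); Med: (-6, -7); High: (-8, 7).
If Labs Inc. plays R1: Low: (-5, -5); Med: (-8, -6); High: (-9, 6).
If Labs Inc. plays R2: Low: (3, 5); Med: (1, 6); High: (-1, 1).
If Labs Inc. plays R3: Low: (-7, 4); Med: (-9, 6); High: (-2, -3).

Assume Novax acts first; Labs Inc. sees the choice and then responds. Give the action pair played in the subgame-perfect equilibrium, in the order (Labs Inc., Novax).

(R2, Med)

Work backward from Labs Inc.'s decision.
- Low: BR = R0, leader payoff 5.
- Med: BR = R2, leader payoff 6.
- High: BR = R2, leader payoff 1.
Novax's induced payoffs are 5, 6, 1, so Novax commits to Med. Subgame-perfect outcome: (R2, Med) with payoffs (1, 6).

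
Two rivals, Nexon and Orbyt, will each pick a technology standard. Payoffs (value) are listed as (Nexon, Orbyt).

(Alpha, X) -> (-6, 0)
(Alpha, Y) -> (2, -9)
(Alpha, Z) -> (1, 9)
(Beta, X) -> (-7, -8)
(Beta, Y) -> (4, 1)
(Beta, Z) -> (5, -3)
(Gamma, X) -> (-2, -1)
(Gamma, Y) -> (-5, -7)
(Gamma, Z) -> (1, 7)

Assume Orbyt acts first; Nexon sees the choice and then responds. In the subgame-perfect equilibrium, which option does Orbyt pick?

Y

Solve by backward induction (Orbyt leads).
- X → Nexon plays Gamma (best of -6, -7, -2); Orbyt gets -1.
- Y → Nexon plays Beta (best of 2, 4, -5); Orbyt gets 1.
- Z → Nexon plays Beta (best of 1, 5, 1); Orbyt gets -3.
Among -1, 1, -3, the best is 1 at Y. Subgame-perfect outcome: (Beta, Y) with payoffs (4, 1).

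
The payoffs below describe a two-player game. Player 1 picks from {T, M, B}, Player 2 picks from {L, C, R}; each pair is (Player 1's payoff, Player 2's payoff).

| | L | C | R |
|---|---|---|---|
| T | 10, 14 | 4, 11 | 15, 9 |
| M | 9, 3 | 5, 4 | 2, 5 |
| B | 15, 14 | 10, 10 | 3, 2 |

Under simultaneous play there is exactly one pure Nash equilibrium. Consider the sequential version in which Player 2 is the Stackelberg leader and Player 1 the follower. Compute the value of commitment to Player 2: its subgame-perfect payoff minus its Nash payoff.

Player 1 best-responds to each possible Player 2 move:
- L → Player 1 plays B (best of 10, 9, 15); Player 2 gets 14.
- C → Player 1 plays B (best of 4, 5, 10); Player 2 gets 10.
- R → Player 1 plays T (best of 15, 2, 3); Player 2 gets 9.
Player 2's induced payoffs are 14, 10, 9, so Player 2 commits to L. Subgame-perfect outcome: (B, L) with payoffs (15, 14).
Under simultaneous play:
Player 1's best replies: L→B; C→B; R→T.
Player 2's best replies: T→L; M→R; B→L.
Only (B, L) has each player best-responding; Nash payoffs (15, 14).
Player 2's commitment gain: 14 − 14 = 0.

0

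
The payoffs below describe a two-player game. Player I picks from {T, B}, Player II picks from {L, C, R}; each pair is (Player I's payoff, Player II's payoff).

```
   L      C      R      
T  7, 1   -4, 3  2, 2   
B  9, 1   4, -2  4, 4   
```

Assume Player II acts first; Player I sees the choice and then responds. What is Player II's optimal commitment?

Solve by backward induction (Player II leads).
- L → Player I plays B (best of 7, 9); Player II gets 1.
- C → Player I plays B (best of -4, 4); Player II gets -2.
- R → Player I plays B (best of 2, 4); Player II gets 4.
Among 1, -2, 4, the best is 4 at R. Subgame-perfect outcome: (B, R) with payoffs (4, 4).

R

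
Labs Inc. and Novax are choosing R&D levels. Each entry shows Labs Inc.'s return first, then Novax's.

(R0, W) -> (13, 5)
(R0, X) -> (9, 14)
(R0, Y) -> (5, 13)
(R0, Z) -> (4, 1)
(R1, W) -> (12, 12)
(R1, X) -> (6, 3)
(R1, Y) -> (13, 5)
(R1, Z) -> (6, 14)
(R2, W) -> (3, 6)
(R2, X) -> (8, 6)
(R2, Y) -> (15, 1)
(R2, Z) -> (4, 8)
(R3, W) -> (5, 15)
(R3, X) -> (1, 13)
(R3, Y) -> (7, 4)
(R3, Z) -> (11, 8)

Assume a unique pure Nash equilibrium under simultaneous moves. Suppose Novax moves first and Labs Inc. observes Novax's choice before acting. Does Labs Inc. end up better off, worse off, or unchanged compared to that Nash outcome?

Solve by backward induction (Novax leads).
- W: Labs Inc. compares 13, 12, 3, 5 and picks R0; Novax would get 5.
- X: Labs Inc. compares 9, 6, 8, 1 and picks R0; Novax would get 14.
- Y: Labs Inc. compares 5, 13, 15, 7 and picks R2; Novax would get 1.
- Z: Labs Inc. compares 4, 6, 4, 11 and picks R3; Novax would get 8.
Among 5, 14, 1, 8, the best is 14 at X. Subgame-perfect outcome: (R0, X) with payoffs (9, 14).
For the simultaneous game, intersect best replies.
Labs Inc.'s best replies: W→R0; X→R0; Y→R2; Z→R3.
Novax's best replies: R0→X; R1→Z; R2→Z; R3→W.
The unique mutual best reply is (R0, X), giving (9, 14).
Labs Inc. earns 9 sequentially versus 9 at the Nash outcome: unchanged.

unchanged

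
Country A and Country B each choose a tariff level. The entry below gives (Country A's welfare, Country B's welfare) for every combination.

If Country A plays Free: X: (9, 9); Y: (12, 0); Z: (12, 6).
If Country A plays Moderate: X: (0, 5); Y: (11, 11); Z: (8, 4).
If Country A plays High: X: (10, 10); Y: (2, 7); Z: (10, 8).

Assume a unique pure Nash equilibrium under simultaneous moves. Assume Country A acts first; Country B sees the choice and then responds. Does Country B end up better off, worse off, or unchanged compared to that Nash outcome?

better off

Backward induction with Country A moving first.
- Free: BR = X, leader payoff 9.
- Moderate: BR = Y, leader payoff 11.
- High: BR = X, leader payoff 10.
Maximizing over 9, 11, 10, Country A chooses Moderate. Subgame-perfect outcome: (Moderate, Y) with payoffs (11, 11).
For the simultaneous game, intersect best replies.
Country A's best replies: X→High; Y→Free; Z→Free.
Country B's best replies: Free→X; Moderate→Y; High→X.
Only (High, X) has each player best-responding; Nash payoffs (10, 10).
Country B earns 11 sequentially versus 10 at the Nash outcome: better off.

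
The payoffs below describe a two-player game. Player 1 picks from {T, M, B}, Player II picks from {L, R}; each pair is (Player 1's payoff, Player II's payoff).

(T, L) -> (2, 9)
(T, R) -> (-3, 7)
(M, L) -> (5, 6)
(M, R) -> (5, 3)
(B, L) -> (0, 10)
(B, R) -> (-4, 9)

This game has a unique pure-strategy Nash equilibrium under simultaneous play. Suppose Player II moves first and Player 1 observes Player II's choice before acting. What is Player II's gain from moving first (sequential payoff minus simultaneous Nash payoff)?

Backward induction with Player II moving first.
- L: BR = M, leader payoff 6.
- R: BR = M, leader payoff 3.
Among 6, 3, the best is 6 at L. Subgame-perfect outcome: (M, L) with payoffs (5, 6).
Now find the simultaneous Nash equilibrium.
Player 1's best replies: L→M; R→M.
Player II's best replies: T→L; M→L; B→L.
Only (M, L) has each player best-responding; Nash payoffs (5, 6).
Player II's commitment gain: 6 − 6 = 0.

0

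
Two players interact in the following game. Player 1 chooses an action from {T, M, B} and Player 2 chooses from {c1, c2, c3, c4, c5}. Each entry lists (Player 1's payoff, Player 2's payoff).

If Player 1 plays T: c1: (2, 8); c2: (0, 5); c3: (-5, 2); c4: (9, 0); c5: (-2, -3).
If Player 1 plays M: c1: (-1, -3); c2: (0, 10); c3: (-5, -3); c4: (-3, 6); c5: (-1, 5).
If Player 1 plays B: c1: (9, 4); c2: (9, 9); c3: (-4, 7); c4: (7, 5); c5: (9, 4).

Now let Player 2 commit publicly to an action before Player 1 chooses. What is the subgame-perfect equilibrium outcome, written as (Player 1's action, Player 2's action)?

Solve by backward induction (Player 2 leads).
- c1: Player 1 compares 2, -1, 9 and picks B; Player 2 would get 4.
- c2: Player 1 compares 0, 0, 9 and picks B; Player 2 would get 9.
- c3: Player 1 compares -5, -5, -4 and picks B; Player 2 would get 7.
- c4: Player 1 compares 9, -3, 7 and picks T; Player 2 would get 0.
- c5: Player 1 compares -2, -1, 9 and picks B; Player 2 would get 4.
Player 2's induced payoffs are 4, 9, 7, 0, 4, so Player 2 commits to c2. Subgame-perfect outcome: (B, c2) with payoffs (9, 9).

(B, c2)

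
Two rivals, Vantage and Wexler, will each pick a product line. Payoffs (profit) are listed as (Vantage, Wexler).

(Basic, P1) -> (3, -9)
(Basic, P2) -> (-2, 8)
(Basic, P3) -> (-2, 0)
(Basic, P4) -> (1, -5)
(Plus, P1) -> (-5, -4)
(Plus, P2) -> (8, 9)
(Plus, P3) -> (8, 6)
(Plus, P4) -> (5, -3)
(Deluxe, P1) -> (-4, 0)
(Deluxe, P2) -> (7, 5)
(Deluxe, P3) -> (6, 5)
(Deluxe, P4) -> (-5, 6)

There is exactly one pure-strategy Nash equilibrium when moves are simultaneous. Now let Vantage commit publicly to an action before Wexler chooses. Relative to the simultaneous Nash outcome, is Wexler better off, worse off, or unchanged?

Backward induction with Vantage moving first.
- Basic → Wexler plays P2 (best of -9, 8, 0, -5); Vantage gets -2.
- Plus → Wexler plays P2 (best of -4, 9, 6, -3); Vantage gets 8.
- Deluxe → Wexler plays P4 (best of 0, 5, 5, 6); Vantage gets -5.
Among -2, 8, -5, the best is 8 at Plus. Subgame-perfect outcome: (Plus, P2) with payoffs (8, 9).
Now find the simultaneous Nash equilibrium.
Vantage's best replies: P1→Basic; P2→Plus; P3→Plus; P4→Plus.
Wexler's best replies: Basic→P2; Plus→P2; Deluxe→P4.
Only (Plus, P2) has each player best-responding; Nash payoffs (8, 9).
Wexler earns 9 sequentially versus 9 at the Nash outcome: unchanged.

unchanged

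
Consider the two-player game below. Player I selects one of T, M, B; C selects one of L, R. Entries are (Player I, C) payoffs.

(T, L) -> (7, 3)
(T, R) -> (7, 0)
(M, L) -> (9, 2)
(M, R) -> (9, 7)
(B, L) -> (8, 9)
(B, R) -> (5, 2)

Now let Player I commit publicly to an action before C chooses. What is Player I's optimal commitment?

M

Solve by backward induction (Player I leads).
- T: BR = L, leader payoff 7.
- M: BR = R, leader payoff 9.
- B: BR = L, leader payoff 8.
Among 7, 9, 8, the best is 9 at M. Subgame-perfect outcome: (M, R) with payoffs (9, 7).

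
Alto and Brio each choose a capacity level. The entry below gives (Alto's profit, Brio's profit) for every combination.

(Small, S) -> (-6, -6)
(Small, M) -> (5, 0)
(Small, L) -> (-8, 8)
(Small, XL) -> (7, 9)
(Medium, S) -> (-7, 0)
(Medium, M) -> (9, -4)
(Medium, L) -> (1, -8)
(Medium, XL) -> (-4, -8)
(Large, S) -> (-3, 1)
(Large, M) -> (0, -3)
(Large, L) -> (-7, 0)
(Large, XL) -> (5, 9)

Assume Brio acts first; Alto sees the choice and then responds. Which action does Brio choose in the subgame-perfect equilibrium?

XL

Solve by backward induction (Brio leads).
- S: Alto compares -6, -7, -3 and picks Large; Brio would get 1.
- M: Alto compares 5, 9, 0 and picks Medium; Brio would get -4.
- L: Alto compares -8, 1, -7 and picks Medium; Brio would get -8.
- XL: Alto compares 7, -4, 5 and picks Small; Brio would get 9.
Among 1, -4, -8, 9, the best is 9 at XL. Subgame-perfect outcome: (Small, XL) with payoffs (7, 9).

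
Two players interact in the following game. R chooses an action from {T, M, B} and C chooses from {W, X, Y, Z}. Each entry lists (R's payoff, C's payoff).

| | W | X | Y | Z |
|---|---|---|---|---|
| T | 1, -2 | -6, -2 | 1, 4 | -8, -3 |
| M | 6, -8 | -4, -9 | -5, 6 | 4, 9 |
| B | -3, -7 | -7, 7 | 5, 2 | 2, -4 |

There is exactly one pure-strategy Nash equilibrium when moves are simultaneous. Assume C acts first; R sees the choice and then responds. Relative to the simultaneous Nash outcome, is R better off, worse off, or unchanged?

unchanged

Solve by backward induction (C leads).
- W: R compares 1, 6, -3 and picks M; C would get -8.
- X: R compares -6, -4, -7 and picks M; C would get -9.
- Y: R compares 1, -5, 5 and picks B; C would get 2.
- Z: R compares -8, 4, 2 and picks M; C would get 9.
Maximizing over -8, -9, 2, 9, C chooses Z. Subgame-perfect outcome: (M, Z) with payoffs (4, 9).
For the simultaneous game, intersect best replies.
R's best replies: W→M; X→M; Y→B; Z→M.
C's best replies: T→Y; M→Z; B→X.
The unique mutual best reply is (M, Z), giving (4, 9).
R earns 4 sequentially versus 4 at the Nash outcome: unchanged.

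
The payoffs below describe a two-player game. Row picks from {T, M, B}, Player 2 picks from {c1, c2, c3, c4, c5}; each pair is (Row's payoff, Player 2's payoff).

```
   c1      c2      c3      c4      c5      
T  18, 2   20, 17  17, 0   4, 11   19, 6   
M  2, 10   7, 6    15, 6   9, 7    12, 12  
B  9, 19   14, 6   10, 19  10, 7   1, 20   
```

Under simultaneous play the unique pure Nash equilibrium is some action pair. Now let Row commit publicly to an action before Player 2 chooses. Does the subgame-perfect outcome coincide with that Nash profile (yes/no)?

yes

Work backward from Player 2's decision.
- T: Player 2 compares 2, 17, 0, 11, 6 and picks c2; Row would get 20.
- M: Player 2 compares 10, 6, 6, 7, 12 and picks c5; Row would get 12.
- B: Player 2 compares 19, 6, 19, 7, 20 and picks c5; Row would get 1.
Among 20, 12, 1, the best is 20 at T. Subgame-perfect outcome: (T, c2) with payoffs (20, 17).
Under simultaneous play:
Row's best replies: c1→T; c2→T; c3→T; c4→B; c5→T.
Player 2's best replies: T→c2; M→c5; B→c5.
Only (T, c2) has each player best-responding; Nash payoffs (20, 17).
Sequential outcome (T, c2) coincides with the Nash profile (T, c2).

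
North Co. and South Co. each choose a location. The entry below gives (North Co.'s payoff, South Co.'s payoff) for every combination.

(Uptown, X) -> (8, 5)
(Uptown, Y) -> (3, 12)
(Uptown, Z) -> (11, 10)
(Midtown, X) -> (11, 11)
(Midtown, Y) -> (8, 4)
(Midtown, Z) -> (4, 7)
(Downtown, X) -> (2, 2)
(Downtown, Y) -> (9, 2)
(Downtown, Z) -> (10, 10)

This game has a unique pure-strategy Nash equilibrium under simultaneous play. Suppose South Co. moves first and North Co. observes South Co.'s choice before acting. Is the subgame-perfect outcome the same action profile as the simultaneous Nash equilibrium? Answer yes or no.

Backward induction with South Co. moving first.
- X: North Co. compares 8, 11, 2 and picks Midtown; South Co. would get 11.
- Y: North Co. compares 3, 8, 9 and picks Downtown; South Co. would get 2.
- Z: North Co. compares 11, 4, 10 and picks Uptown; South Co. would get 10.
Maximizing over 11, 2, 10, South Co. chooses X. Subgame-perfect outcome: (Midtown, X) with payoffs (11, 11).
Now find the simultaneous Nash equilibrium.
North Co.'s best replies: X→Midtown; Y→Downtown; Z→Uptown.
South Co.'s best replies: Uptown→Y; Midtown→X; Downtown→Z.
The unique mutual best reply is (Midtown, X), giving (11, 11).
Sequential outcome (Midtown, X) coincides with the Nash profile (Midtown, X).

yes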